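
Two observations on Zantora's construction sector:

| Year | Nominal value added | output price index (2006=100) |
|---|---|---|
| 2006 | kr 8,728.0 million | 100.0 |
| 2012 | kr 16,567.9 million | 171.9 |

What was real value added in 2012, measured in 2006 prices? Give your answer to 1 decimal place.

Real value added = Nominal / (output price index/100) = 16567.9 / 1.719 = 9638.10.

kr 9,638.1 million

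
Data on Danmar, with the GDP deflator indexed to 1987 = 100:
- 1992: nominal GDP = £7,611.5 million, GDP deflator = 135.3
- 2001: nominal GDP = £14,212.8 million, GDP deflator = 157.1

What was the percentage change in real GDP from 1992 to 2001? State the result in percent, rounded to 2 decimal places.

Deflate each year: 1992 → 7611.5/1.353 = 5625.65; 2001 → 14212.8/1.571 = 9046.98.
So real GDP changed by 9046.98/5625.65 − 1 = 0.6082, i.e. 60.82%.

60.82%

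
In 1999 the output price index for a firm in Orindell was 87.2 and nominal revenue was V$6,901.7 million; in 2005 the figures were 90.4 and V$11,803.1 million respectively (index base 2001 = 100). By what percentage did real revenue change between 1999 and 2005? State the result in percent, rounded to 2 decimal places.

64.96%

Deflate each year: 1999 → 6901.7/0.872 = 7914.79; 2005 → 11803.1/0.904 = 13056.53.
So real revenue changed by 13056.53/7914.79 − 1 = 0.6496, i.e. 64.96%.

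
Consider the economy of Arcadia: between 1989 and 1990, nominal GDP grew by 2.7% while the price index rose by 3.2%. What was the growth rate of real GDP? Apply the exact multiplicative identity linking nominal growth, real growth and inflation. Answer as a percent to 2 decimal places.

(1 + g_nom) = (1 + g_real)(1 + π), so g_real = 1.0270 / 1.0320 − 1 = -0.00484.

-0.48%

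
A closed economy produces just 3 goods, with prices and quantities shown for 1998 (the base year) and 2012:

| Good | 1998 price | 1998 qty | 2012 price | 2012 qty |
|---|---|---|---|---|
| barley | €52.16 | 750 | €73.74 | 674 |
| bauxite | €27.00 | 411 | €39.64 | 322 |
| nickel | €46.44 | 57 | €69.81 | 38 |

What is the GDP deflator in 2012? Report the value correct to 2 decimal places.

Nominal GDP 2012 = 73.74·674 + 39.64·322 + 69.81·38 = 65117.62.
Real GDP 2012 (at 1998 prices) = 52.16·674 + 27.00·322 + 46.44·38 = 45614.56.
Deflator = Nominal/Real × 100 = 65117.62/45614.56 × 100 = 142.756.

142.76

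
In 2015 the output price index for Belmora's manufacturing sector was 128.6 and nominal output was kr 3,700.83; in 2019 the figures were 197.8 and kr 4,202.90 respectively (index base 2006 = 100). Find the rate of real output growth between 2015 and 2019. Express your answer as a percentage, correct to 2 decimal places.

-26.16%

Real output 2015 = 3700.83 / 1.286 = 2877.78.
Real output 2019 = 4202.90 / 1.978 = 2124.82.
Real growth = 2124.82 / 2877.78 − 1 = -0.2616.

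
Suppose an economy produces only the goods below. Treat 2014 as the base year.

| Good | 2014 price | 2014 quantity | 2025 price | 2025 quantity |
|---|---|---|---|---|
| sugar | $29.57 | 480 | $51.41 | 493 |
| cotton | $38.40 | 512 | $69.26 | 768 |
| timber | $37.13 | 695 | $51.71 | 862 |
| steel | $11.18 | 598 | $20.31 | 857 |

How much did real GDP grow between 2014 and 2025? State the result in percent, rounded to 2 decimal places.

Real GDP 2014 = Nominal GDP 2014 = 29.57·480 + 38.40·512 + 37.13·695 + 11.18·598 = 66345.39.
Real GDP 2025 (at 2014 prices) = 29.57·493 + 38.40·768 + 37.13·862 + 11.18·857 = 85656.53.
Real growth = 85656.53/66345.39 − 1 = 0.2911.

29.11%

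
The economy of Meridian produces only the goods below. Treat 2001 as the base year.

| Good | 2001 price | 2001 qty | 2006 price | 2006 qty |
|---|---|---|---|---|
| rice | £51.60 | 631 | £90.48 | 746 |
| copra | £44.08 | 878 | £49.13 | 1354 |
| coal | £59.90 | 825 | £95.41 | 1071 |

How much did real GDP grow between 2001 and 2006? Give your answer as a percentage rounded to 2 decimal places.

34.51%

Real GDP 2001 = Nominal GDP 2001 = 51.60·631 + 44.08·878 + 59.90·825 = 120679.34.
Real GDP 2006 (at 2001 prices) = 51.60·746 + 44.08·1354 + 59.90·1071 = 162330.82.
Real growth = 162330.82/120679.34 − 1 = 0.3451.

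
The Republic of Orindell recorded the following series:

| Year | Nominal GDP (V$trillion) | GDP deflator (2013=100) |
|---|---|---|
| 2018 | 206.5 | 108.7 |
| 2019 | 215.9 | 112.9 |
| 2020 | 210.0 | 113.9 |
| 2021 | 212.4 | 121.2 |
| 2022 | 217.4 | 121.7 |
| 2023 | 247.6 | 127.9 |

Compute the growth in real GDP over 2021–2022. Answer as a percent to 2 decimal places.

1.93%

Real GDP 2021 = 212.4/1.212 = 175.25.
Real GDP 2022 = 217.4/1.217 = 178.64.
Change = 178.64/175.25 − 1 = 0.0193.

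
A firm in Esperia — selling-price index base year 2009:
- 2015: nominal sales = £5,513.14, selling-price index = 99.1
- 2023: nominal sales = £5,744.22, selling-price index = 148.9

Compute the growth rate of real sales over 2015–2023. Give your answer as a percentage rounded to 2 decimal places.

-30.66%

Real sales 2015 = 5513.14 / 0.991 = 5563.21.
Real sales 2023 = 5744.22 / 1.489 = 3857.77.
Real growth = 3857.77 / 5563.21 − 1 = -0.3066.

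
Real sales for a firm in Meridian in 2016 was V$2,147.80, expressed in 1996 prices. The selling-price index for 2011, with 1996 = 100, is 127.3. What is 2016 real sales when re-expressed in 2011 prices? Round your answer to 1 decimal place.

Real sales in 2011 prices = Real sales in 1996 prices × (P_2011/P_1996) = 2147.80 × 1.273 = 2734.15.

V$2,734.1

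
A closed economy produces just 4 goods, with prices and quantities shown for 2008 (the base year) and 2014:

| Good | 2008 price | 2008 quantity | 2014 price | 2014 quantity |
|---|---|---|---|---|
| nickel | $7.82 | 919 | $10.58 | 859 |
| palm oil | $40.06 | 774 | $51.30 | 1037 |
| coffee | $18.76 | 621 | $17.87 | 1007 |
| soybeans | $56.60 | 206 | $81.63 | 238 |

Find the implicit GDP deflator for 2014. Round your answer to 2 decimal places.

Nominal GDP 2014 = 10.58·859 + 51.30·1037 + 17.87·1007 + 81.63·238 = 99709.35.
Real GDP 2014 (at 2008 prices) = 7.82·859 + 40.06·1037 + 18.76·1007 + 56.60·238 = 80621.72.
Deflator = Nominal/Real × 100 = 99709.35/80621.72 × 100 = 123.676.

123.68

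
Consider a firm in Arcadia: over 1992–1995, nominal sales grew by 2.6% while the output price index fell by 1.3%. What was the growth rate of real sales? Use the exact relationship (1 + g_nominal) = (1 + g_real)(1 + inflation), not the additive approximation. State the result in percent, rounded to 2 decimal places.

(1 + g_nom) = (1 + g_real)(1 + π), so g_real = 1.0260 / 0.9870 − 1 = 0.03951.

3.95%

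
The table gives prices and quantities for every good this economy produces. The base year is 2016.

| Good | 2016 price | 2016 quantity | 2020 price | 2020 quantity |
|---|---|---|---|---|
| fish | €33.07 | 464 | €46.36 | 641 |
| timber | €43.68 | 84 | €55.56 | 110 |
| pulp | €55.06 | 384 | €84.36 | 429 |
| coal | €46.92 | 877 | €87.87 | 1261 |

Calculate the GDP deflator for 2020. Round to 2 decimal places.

168.05

Nominal GDP 2020 = 46.36·641 + 55.56·110 + 84.36·429 + 87.87·1261 = 182822.87.
Real GDP 2020 (at 2016 prices) = 33.07·641 + 43.68·110 + 55.06·429 + 46.92·1261 = 108789.53.
Deflator = Nominal/Real × 100 = 182822.87/108789.53 × 100 = 168.052.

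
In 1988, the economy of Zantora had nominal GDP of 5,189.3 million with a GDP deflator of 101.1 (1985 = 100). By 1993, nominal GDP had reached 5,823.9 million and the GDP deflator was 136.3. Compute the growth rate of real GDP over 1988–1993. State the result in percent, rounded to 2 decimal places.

-16.75%

Real GDP 1988 = 5189.3 / 1.011 = 5132.84.
Real GDP 1993 = 5823.9 / 1.363 = 4272.85.
Real growth = 4272.85 / 5132.84 − 1 = -0.1675.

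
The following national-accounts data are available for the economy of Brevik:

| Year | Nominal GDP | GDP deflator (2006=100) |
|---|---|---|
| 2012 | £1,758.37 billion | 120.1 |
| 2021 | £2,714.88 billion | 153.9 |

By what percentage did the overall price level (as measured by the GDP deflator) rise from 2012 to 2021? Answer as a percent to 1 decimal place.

Price-level change = 153.9 / 120.1 − 1 = 0.2814.

28.1%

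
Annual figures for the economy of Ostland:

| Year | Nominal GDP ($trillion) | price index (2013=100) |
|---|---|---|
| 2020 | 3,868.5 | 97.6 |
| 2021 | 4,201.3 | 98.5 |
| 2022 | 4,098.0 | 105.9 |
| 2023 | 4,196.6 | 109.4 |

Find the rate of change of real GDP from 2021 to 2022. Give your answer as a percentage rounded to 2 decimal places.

-9.27%

Real GDP 2021 = 4201.3/0.985 = 4265.28.
Real GDP 2022 = 4098.0/1.059 = 3869.69.
Change = 3869.69/4265.28 − 1 = -0.0927.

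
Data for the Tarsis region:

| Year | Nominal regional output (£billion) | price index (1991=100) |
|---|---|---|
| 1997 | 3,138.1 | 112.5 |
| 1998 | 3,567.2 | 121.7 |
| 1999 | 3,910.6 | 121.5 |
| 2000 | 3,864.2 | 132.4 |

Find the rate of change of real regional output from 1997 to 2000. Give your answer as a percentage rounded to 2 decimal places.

Real regional output 1997 = 3138.1/1.125 = 2789.42.
Real regional output 2000 = 3864.2/1.324 = 2918.58.
Change = 2918.58/2789.42 − 1 = 0.0463.

4.63%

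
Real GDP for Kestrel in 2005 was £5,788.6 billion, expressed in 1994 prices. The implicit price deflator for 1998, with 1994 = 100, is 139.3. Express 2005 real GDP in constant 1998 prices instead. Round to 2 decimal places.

Real GDP in 1998 prices = Real GDP in 1994 prices × (P_1998/P_1994) = 5788.6 × 1.393 = 8063.52.

£8,063.52 billion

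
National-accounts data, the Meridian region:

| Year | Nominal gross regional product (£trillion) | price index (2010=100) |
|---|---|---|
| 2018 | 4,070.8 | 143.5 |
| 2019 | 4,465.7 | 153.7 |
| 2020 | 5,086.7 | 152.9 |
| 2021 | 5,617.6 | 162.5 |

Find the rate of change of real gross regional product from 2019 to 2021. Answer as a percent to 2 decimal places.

Real gross regional product 2019 = 4465.7/1.537 = 2905.47.
Real gross regional product 2021 = 5617.6/1.625 = 3456.98.
Change = 3456.98/2905.47 − 1 = 0.1898.

18.98%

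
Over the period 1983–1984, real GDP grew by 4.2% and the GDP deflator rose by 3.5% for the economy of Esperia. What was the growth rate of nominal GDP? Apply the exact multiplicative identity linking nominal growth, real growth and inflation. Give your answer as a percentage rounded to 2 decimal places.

(1 + g_nom) = (1 + g_real)(1 + π) = 1.0420 × 1.0350 = 1.07847.

7.85%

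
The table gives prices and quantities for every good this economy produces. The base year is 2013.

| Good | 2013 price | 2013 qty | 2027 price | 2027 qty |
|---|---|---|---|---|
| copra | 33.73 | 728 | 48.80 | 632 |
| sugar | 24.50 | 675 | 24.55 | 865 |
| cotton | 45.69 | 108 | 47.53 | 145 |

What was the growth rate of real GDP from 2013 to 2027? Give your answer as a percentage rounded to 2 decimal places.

Real GDP 2013 = Nominal GDP 2013 = 33.73·728 + 24.50·675 + 45.69·108 = 46027.46.
Real GDP 2027 (at 2013 prices) = 33.73·632 + 24.50·865 + 45.69·145 = 49134.91.
Real growth = 49134.91/46027.46 − 1 = 0.0675.

6.75%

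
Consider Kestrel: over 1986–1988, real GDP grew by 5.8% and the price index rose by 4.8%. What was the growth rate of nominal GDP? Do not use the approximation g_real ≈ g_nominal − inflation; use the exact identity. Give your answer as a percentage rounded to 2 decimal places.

(1 + g_nom) = (1 + g_real)(1 + π) = 1.0580 × 1.0480 = 1.10878.

10.88%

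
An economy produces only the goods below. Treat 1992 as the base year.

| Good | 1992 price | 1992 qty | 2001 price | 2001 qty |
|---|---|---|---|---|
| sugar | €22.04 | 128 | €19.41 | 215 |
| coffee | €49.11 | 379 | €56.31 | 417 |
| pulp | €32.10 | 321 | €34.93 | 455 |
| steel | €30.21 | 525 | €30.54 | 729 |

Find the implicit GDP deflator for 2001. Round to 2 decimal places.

Nominal GDP 2001 = 19.41·215 + 56.31·417 + 34.93·455 + 30.54·729 = 65811.23.
Real GDP 2001 (at 1992 prices) = 22.04·215 + 49.11·417 + 32.10·455 + 30.21·729 = 61846.06.
Deflator = Nominal/Real × 100 = 65811.23/61846.06 × 100 = 106.411.

106.41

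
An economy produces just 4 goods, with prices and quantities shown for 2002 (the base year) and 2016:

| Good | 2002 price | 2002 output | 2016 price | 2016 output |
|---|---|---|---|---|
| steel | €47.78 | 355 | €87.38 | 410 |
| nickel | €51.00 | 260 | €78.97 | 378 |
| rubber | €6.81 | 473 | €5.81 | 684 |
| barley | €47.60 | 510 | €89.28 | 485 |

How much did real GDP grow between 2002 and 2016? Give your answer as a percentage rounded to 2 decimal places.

15.41%

Real GDP 2002 = Nominal GDP 2002 = 47.78·355 + 51.00·260 + 6.81·473 + 47.60·510 = 57719.03.
Real GDP 2016 (at 2002 prices) = 47.78·410 + 51.00·378 + 6.81·684 + 47.60·485 = 66611.84.
Real growth = 66611.84/57719.03 − 1 = 0.1541.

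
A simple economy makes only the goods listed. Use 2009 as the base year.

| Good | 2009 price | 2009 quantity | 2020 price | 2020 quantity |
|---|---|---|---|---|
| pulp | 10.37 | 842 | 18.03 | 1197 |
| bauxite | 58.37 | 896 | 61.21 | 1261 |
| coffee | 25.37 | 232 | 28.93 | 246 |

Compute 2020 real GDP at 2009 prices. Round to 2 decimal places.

92258.48

Real GDP 2020 = Σ (p_2009 × q_2020) = 10.37·1197 + 58.37·1261 + 25.37·246 = 92258.48.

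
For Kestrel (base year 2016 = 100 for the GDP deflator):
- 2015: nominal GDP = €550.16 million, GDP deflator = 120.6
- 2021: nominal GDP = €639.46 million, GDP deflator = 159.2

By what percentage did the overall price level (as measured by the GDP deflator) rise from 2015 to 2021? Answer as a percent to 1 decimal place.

Price-level change = 159.2 / 120.6 − 1 = 0.3201.

32.0%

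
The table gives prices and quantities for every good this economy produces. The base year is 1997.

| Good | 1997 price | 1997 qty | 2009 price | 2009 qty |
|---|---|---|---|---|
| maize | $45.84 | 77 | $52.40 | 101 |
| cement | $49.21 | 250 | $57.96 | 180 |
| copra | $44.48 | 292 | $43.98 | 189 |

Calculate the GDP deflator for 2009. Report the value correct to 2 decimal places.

109.79

Nominal GDP 2009 = 52.40·101 + 57.96·180 + 43.98·189 = 24037.42.
Real GDP 2009 (at 1997 prices) = 45.84·101 + 49.21·180 + 44.48·189 = 21894.36.
Deflator = Nominal/Real × 100 = 24037.42/21894.36 × 100 = 109.788.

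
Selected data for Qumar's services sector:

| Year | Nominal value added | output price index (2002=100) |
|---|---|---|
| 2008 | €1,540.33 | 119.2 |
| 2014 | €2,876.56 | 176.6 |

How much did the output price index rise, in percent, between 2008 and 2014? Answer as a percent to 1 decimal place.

48.2%

Price-level change = 176.6 / 119.2 − 1 = 0.4815.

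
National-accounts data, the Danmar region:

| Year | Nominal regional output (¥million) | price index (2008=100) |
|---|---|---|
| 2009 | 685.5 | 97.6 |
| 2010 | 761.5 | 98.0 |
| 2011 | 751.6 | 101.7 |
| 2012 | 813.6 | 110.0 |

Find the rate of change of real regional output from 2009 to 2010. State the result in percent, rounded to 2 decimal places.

Real regional output 2009 = 685.5/0.976 = 702.36.
Real regional output 2010 = 761.5/0.980 = 777.04.
Change = 777.04/702.36 − 1 = 0.1063.

10.63%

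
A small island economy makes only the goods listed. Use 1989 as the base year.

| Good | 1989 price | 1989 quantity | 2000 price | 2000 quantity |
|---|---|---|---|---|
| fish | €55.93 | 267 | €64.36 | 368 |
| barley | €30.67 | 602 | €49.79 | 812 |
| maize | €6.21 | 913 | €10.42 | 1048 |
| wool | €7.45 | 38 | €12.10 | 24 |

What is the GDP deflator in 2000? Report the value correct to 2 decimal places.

144.37

Nominal GDP 2000 = 64.36·368 + 49.79·812 + 10.42·1048 + 12.10·24 = 75324.52.
Real GDP 2000 (at 1989 prices) = 55.93·368 + 30.67·812 + 6.21·1048 + 7.45·24 = 52173.16.
Deflator = Nominal/Real × 100 = 75324.52/52173.16 × 100 = 144.374.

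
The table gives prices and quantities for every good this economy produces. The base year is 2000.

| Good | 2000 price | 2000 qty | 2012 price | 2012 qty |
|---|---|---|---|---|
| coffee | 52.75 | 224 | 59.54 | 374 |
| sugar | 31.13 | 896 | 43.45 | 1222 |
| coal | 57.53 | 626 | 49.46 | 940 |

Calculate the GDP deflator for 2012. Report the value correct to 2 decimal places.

108.95

Nominal GDP 2012 = 59.54·374 + 43.45·1222 + 49.46·940 = 121856.26.
Real GDP 2012 (at 2000 prices) = 52.75·374 + 31.13·1222 + 57.53·940 = 111847.56.
Deflator = Nominal/Real × 100 = 121856.26/111847.56 × 100 = 108.949.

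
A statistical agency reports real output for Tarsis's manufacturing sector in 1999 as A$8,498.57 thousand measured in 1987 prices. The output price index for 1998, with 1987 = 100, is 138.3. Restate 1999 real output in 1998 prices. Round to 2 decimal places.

A$11,753.52 thousand

Real output in 1998 prices = Real output in 1987 prices × (P_1998/P_1987) = 8498.57 × 1.383 = 11753.52.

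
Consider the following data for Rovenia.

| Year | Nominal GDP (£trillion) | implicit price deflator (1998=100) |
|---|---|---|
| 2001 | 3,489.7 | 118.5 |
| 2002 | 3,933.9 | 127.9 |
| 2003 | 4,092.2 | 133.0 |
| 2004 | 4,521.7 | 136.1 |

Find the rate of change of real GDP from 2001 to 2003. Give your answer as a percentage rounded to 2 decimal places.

4.48%

Real GDP 2001 = 3489.7/1.185 = 2944.89.
Real GDP 2003 = 4092.2/1.330 = 3076.84.
Change = 3076.84/2944.89 − 1 = 0.0448.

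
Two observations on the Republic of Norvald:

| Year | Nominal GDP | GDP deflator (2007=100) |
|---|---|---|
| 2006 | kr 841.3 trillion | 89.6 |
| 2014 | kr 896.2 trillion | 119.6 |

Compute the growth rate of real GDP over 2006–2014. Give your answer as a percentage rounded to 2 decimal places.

-20.19%

Deflate each year: 2006 → 841.3/0.896 = 938.95; 2014 → 896.2/1.196 = 749.33.
So real GDP changed by 749.33/938.95 − 1 = -0.2019, i.e. -20.19%.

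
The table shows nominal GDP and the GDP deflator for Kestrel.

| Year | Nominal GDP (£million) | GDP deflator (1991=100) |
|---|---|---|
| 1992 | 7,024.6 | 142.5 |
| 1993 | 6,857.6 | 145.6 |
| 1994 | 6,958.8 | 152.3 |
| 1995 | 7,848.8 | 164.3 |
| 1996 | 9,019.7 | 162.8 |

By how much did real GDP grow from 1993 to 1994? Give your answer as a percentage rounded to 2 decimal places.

-2.99%

Real GDP 1993 = 6857.6/1.456 = 4709.89.
Real GDP 1994 = 6958.8/1.523 = 4569.14.
Change = 4569.14/4709.89 − 1 = -0.0299.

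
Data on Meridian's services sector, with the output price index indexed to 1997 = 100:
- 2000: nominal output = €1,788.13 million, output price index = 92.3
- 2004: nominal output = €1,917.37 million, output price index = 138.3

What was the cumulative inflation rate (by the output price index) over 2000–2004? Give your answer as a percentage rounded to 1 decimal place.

Price-level change = 138.3 / 92.3 − 1 = 0.4984.

49.8%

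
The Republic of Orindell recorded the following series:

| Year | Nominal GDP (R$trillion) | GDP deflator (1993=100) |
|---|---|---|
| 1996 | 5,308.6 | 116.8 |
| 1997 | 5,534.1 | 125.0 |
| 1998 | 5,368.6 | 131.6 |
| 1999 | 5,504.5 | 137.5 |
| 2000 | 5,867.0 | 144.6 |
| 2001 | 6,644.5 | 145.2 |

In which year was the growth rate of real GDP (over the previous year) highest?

2001

1997: real = 5534.1/1.250 = 4427.28; growth vs 1996 (4545.03) = -2.59%.
1998: real = 5368.6/1.316 = 4079.48; growth vs 1997 (4427.28) = -7.86%.
1999: real = 5504.5/1.375 = 4003.27; growth vs 1998 (4079.48) = -1.87%.
2000: real = 5867.0/1.446 = 4057.40; growth vs 1999 (4003.27) = 1.35%.
2001: real = 6644.5/1.452 = 4576.10; growth vs 2000 (4057.40) = 12.78%.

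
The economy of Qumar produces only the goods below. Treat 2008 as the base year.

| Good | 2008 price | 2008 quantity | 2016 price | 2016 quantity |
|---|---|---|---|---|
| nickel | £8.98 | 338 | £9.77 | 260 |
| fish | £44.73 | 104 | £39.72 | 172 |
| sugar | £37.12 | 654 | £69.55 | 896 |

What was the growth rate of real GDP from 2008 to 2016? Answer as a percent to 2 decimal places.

Real GDP 2008 = Nominal GDP 2008 = 8.98·338 + 44.73·104 + 37.12·654 = 31963.64.
Real GDP 2016 (at 2008 prices) = 8.98·260 + 44.73·172 + 37.12·896 = 43287.88.
Real growth = 43287.88/31963.64 − 1 = 0.3543.

35.43%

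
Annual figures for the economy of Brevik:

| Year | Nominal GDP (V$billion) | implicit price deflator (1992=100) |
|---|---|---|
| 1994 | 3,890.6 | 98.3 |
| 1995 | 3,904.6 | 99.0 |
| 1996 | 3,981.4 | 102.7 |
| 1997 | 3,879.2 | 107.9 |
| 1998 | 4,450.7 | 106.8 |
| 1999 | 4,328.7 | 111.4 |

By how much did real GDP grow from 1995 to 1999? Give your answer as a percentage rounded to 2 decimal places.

-1.48%

Real GDP 1995 = 3904.6/0.990 = 3944.04.
Real GDP 1999 = 4328.7/1.114 = 3885.73.
Change = 3885.73/3944.04 − 1 = -0.0148.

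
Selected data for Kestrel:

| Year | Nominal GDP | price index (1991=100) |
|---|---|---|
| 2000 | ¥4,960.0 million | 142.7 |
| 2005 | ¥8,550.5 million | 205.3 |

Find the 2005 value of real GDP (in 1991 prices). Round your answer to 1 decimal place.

Real GDP = Nominal / (price index/100) = 8550.5 / 2.053 = 4164.88.

¥4,164.9 million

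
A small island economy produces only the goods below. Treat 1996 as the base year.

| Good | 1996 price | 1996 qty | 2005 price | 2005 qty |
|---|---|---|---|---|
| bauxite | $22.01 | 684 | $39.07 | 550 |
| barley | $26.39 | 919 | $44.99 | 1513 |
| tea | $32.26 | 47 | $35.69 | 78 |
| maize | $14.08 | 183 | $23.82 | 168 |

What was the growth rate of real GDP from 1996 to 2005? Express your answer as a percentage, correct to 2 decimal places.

31.14%

Real GDP 1996 = Nominal GDP 1996 = 22.01·684 + 26.39·919 + 32.26·47 + 14.08·183 = 43400.11.
Real GDP 2005 (at 1996 prices) = 22.01·550 + 26.39·1513 + 32.26·78 + 14.08·168 = 56915.29.
Real growth = 56915.29/43400.11 − 1 = 0.3114.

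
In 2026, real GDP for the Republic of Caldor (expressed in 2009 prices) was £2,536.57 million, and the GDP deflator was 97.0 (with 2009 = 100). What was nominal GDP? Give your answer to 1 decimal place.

£2,460.5 million

Nominal GDP = Real × (GDP deflator/100) = 2536.57 × 0.970 = 2460.47.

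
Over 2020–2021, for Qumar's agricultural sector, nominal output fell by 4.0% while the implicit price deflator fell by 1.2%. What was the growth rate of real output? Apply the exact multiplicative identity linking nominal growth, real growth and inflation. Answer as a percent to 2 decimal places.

(1 + g_nom) = (1 + g_real)(1 + π), so g_real = 0.9600 / 0.9880 − 1 = -0.02834.

-2.83%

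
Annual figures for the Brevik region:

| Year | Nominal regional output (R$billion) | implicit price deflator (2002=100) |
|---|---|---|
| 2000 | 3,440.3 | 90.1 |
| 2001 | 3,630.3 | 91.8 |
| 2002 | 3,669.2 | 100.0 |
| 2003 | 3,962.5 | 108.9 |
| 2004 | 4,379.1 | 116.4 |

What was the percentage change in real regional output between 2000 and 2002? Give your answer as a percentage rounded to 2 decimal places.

Real regional output 2000 = 3440.3/0.901 = 3818.31.
Real regional output 2002 = 3669.2/1.000 = 3669.20.
Change = 3669.20/3818.31 − 1 = -0.0391.

-3.91%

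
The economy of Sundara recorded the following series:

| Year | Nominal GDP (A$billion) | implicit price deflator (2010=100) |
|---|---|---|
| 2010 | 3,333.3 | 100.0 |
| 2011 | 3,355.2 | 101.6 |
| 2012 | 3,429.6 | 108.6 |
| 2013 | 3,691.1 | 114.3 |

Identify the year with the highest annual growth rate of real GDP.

2013

2011: real = 3355.2/1.016 = 3302.36; growth vs 2010 (3333.30) = -0.93%.
2012: real = 3429.6/1.086 = 3158.01; growth vs 2011 (3302.36) = -4.37%.
2013: real = 3691.1/1.143 = 3229.31; growth vs 2012 (3158.01) = 2.26%.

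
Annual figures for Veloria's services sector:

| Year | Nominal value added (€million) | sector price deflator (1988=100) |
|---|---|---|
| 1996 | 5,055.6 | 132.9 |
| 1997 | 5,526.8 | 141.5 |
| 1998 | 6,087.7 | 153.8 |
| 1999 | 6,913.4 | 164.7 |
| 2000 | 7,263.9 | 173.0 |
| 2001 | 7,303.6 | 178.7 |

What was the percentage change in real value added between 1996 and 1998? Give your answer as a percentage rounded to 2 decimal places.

4.05%

Real value added 1996 = 5055.6/1.329 = 3804.06.
Real value added 1998 = 6087.7/1.538 = 3958.19.
Change = 3958.19/3804.06 − 1 = 0.0405.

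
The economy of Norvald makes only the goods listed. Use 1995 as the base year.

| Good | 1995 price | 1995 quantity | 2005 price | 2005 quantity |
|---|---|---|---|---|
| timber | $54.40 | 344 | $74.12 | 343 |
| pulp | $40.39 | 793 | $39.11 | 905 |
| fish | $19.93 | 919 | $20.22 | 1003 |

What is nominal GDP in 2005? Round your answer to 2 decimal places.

$81098.37

Nominal GDP 2005 = Σ (p_2005 × q_2005) = 74.12·343 + 39.11·905 + 20.22·1003 = 81098.37.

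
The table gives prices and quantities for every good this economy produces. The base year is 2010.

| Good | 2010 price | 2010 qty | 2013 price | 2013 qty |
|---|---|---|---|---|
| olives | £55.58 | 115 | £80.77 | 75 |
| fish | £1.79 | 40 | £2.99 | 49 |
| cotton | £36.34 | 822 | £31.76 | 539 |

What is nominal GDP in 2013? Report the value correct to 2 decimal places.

Nominal GDP 2013 = Σ (p_2013 × q_2013) = 80.77·75 + 2.99·49 + 31.76·539 = 23322.90.

£23322.90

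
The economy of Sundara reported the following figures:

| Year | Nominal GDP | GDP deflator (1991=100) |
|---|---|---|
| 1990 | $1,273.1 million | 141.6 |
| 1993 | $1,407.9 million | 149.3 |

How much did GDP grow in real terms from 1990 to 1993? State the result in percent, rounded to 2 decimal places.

4.88%

Real GDP 1990 = 1273.1 / 1.416 = 899.08.
Real GDP 1993 = 1407.9 / 1.493 = 943.00.
Real growth = 943.00 / 899.08 − 1 = 0.0488.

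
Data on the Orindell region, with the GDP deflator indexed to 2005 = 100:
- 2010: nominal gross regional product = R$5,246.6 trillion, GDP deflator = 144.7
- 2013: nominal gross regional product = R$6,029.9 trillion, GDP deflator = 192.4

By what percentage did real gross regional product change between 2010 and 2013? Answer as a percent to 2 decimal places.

-13.56%

Deflate each year: 2010 → 5246.6/1.447 = 3625.85; 2013 → 6029.9/1.924 = 3134.04.
So real gross regional product changed by 3134.04/3625.85 − 1 = -0.1356, i.e. -13.56%.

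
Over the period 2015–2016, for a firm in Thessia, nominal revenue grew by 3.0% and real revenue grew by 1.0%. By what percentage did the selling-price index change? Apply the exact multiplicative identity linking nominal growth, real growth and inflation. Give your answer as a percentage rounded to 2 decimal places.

(1 + g_nom) = (1 + g_real)(1 + π), so π = 1.0300 / 1.0100 − 1 = 0.01980.

1.98%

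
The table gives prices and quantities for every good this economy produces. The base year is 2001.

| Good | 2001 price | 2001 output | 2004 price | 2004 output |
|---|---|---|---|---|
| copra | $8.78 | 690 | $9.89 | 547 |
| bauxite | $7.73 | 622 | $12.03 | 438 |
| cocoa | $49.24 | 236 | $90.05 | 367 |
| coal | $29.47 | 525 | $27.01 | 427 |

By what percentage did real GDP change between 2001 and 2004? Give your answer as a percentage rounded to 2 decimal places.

Real GDP 2001 = Nominal GDP 2001 = 8.78·690 + 7.73·622 + 49.24·236 + 29.47·525 = 37958.65.
Real GDP 2004 (at 2001 prices) = 8.78·547 + 7.73·438 + 49.24·367 + 29.47·427 = 38843.17.
Real growth = 38843.17/37958.65 − 1 = 0.0233.

2.33%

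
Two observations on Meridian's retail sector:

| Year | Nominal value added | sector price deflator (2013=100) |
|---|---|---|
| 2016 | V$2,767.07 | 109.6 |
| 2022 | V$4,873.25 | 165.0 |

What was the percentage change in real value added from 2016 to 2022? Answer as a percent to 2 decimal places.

Deflate each year: 2016 → 2767.07/1.096 = 2524.70; 2022 → 4873.25/1.650 = 2953.48.
So real value added changed by 2953.48/2524.70 − 1 = 0.1698, i.e. 16.98%.

16.98%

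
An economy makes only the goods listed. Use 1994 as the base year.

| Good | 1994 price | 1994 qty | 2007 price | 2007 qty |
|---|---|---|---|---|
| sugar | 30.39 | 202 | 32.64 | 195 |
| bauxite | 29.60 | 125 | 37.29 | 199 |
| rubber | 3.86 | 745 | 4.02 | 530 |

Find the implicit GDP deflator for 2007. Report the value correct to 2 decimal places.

Nominal GDP 2007 = 32.64·195 + 37.29·199 + 4.02·530 = 15916.11.
Real GDP 2007 (at 1994 prices) = 30.39·195 + 29.60·199 + 3.86·530 = 13862.25.
Deflator = Nominal/Real × 100 = 15916.11/13862.25 × 100 = 114.816.

114.82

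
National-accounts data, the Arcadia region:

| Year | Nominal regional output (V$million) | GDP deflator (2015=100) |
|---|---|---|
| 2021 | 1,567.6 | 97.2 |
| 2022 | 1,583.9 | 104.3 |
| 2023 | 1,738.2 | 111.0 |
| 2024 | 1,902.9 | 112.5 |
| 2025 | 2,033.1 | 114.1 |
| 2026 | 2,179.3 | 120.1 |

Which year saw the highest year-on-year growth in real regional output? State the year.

2022: real = 1583.9/1.043 = 1518.60; growth vs 2021 (1612.76) = -5.84%.
2023: real = 1738.2/1.110 = 1565.95; growth vs 2022 (1518.60) = 3.12%.
2024: real = 1902.9/1.125 = 1691.47; growth vs 2023 (1565.95) = 8.02%.
2025: real = 2033.1/1.141 = 1781.86; growth vs 2024 (1691.47) = 5.34%.
2026: real = 2179.3/1.201 = 1814.57; growth vs 2025 (1781.86) = 1.84%.

2024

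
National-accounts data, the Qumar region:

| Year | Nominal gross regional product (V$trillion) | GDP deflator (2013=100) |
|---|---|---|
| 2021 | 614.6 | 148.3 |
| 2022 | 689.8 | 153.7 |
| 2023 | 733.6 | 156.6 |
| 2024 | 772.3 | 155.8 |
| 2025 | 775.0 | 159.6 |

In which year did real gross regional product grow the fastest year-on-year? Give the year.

2022

2022: real = 689.8/1.537 = 448.80; growth vs 2021 (414.43) = 8.29%.
2023: real = 733.6/1.566 = 468.45; growth vs 2022 (448.80) = 4.38%.
2024: real = 772.3/1.558 = 495.70; growth vs 2023 (468.45) = 5.82%.
2025: real = 775.0/1.596 = 485.59; growth vs 2024 (495.70) = -2.04%.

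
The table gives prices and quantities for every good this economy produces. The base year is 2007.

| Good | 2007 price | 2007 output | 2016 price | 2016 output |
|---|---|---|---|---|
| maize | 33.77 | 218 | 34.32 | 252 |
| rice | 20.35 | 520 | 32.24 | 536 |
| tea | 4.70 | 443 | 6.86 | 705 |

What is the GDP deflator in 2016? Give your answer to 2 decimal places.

135.35

Nominal GDP 2016 = 34.32·252 + 32.24·536 + 6.86·705 = 30765.58.
Real GDP 2016 (at 2007 prices) = 33.77·252 + 20.35·536 + 4.70·705 = 22731.14.
Deflator = Nominal/Real × 100 = 30765.58/22731.14 × 100 = 135.346.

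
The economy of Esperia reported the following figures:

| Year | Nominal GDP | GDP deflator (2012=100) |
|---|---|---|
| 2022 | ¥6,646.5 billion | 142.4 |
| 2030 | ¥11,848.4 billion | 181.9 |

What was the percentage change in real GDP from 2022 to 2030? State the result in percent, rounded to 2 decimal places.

39.55%

Deflate each year: 2022 → 6646.5/1.424 = 4667.49; 2030 → 11848.4/1.819 = 6513.69.
So real GDP changed by 6513.69/4667.49 − 1 = 0.3955, i.e. 39.55%.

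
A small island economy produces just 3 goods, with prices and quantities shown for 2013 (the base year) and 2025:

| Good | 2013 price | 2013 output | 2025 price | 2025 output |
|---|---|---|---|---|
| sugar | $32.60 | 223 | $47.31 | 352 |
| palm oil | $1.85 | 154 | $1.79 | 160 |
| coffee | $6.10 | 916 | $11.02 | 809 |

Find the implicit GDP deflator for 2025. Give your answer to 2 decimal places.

154.76

Nominal GDP 2025 = 47.31·352 + 1.79·160 + 11.02·809 = 25854.70.
Real GDP 2025 (at 2013 prices) = 32.60·352 + 1.85·160 + 6.10·809 = 16706.10.
Deflator = Nominal/Real × 100 = 25854.70/16706.10 × 100 = 154.762.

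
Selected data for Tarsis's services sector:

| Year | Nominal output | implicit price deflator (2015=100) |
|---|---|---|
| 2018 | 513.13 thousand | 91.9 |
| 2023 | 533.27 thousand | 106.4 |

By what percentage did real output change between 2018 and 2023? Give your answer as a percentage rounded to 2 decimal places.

Deflate each year: 2018 → 513.13/0.919 = 558.36; 2023 → 533.27/1.064 = 501.19.
So real output changed by 501.19/558.36 − 1 = -0.1024, i.e. -10.24%.

-10.24%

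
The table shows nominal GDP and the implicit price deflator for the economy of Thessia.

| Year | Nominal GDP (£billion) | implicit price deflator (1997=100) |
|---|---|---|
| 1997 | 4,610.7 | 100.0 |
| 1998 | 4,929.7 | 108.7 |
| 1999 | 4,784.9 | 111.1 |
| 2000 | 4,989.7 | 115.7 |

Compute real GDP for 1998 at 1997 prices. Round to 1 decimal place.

Real GDP 1998 = 4929.7 / 1.087 = 4535.14.

£4,535.1 billion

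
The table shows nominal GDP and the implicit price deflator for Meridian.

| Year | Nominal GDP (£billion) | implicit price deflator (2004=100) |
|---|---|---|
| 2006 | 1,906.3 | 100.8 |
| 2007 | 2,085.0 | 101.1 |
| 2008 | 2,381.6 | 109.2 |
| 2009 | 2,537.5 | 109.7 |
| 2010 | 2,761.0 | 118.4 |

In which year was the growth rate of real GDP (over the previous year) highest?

2007: real = 2085.0/1.011 = 2062.31; growth vs 2006 (1891.17) = 9.05%.
2008: real = 2381.6/1.092 = 2180.95; growth vs 2007 (2062.31) = 5.75%.
2009: real = 2537.5/1.097 = 2313.13; growth vs 2008 (2180.95) = 6.06%.
2010: real = 2761.0/1.184 = 2331.93; growth vs 2009 (2313.13) = 0.81%.

2007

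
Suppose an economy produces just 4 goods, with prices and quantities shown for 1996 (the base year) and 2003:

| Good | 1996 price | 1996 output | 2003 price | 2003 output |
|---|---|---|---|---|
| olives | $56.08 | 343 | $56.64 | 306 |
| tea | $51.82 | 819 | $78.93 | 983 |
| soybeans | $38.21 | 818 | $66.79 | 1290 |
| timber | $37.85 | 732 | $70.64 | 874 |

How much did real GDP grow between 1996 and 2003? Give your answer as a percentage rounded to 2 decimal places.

24.73%

Real GDP 1996 = Nominal GDP 1996 = 56.08·343 + 51.82·819 + 38.21·818 + 37.85·732 = 120638.00.
Real GDP 2003 (at 1996 prices) = 56.08·306 + 51.82·983 + 38.21·1290 + 37.85·874 = 150471.34.
Real growth = 150471.34/120638.00 − 1 = 0.2473.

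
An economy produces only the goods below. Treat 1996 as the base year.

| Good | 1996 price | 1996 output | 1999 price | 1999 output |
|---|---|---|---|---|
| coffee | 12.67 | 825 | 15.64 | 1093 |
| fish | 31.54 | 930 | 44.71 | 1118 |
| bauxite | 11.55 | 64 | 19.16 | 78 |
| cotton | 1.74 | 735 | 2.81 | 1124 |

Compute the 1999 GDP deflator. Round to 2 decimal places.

138.04

Nominal GDP 1999 = 15.64·1093 + 44.71·1118 + 19.16·78 + 2.81·1124 = 71733.22.
Real GDP 1999 (at 1996 prices) = 12.67·1093 + 31.54·1118 + 11.55·78 + 1.74·1124 = 51966.69.
Deflator = Nominal/Real × 100 = 71733.22/51966.69 × 100 = 138.037.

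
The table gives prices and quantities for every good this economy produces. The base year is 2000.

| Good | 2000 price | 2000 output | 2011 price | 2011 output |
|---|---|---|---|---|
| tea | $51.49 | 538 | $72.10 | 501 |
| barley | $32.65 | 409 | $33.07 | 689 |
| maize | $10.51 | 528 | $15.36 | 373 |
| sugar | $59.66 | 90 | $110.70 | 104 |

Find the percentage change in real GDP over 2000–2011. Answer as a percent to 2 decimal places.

12.40%

Real GDP 2000 = Nominal GDP 2000 = 51.49·538 + 32.65·409 + 10.51·528 + 59.66·90 = 51974.15.
Real GDP 2011 (at 2000 prices) = 51.49·501 + 32.65·689 + 10.51·373 + 59.66·104 = 58417.21.
Real growth = 58417.21/51974.15 − 1 = 0.1240.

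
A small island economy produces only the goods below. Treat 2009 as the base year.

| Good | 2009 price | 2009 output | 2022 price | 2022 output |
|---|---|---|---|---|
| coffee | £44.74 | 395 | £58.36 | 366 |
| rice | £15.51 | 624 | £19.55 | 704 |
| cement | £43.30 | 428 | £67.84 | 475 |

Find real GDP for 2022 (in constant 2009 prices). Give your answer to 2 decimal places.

£47861.38

Real GDP 2022 = Σ (p_2009 × q_2022) = 44.74·366 + 15.51·704 + 43.30·475 = 47861.38.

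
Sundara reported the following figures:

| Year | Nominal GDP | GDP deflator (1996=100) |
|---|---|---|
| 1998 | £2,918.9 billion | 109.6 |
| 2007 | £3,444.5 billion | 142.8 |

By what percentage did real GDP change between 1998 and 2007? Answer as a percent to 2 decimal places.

-9.43%

Deflate each year: 1998 → 2918.9/1.096 = 2663.23; 2007 → 3444.5/1.428 = 2412.11.
So real GDP changed by 2412.11/2663.23 − 1 = -0.0943, i.e. -9.43%.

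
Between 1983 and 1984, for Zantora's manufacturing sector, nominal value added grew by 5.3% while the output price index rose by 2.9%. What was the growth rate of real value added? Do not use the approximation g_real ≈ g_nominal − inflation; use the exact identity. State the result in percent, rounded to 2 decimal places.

2.33%

(1 + g_nom) = (1 + g_real)(1 + π), so g_real = 1.0530 / 1.0290 − 1 = 0.02332.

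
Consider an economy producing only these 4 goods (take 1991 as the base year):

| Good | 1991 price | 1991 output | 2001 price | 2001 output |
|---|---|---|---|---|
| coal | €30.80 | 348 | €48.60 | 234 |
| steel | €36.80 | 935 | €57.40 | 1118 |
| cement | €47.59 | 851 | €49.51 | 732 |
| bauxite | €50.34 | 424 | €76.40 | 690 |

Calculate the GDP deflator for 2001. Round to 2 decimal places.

Nominal GDP 2001 = 48.60·234 + 57.40·1118 + 49.51·732 + 76.40·690 = 164502.92.
Real GDP 2001 (at 1991 prices) = 30.80·234 + 36.80·1118 + 47.59·732 + 50.34·690 = 117920.08.
Deflator = Nominal/Real × 100 = 164502.92/117920.08 × 100 = 139.504.

139.50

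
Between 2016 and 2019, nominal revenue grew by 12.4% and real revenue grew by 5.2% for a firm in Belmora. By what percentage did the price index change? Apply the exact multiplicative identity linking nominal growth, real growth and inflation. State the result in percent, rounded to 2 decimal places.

(1 + g_nom) = (1 + g_real)(1 + π), so π = 1.1240 / 1.0520 − 1 = 0.06844.

6.84%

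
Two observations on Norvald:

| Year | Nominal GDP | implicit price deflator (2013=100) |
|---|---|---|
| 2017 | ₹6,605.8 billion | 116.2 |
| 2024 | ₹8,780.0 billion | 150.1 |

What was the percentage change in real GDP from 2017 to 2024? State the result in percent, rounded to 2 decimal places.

2.90%

Deflate each year: 2017 → 6605.8/1.162 = 5684.85; 2024 → 8780.0/1.501 = 5849.43.
So real GDP changed by 5849.43/5684.85 − 1 = 0.0290, i.e. 2.90%.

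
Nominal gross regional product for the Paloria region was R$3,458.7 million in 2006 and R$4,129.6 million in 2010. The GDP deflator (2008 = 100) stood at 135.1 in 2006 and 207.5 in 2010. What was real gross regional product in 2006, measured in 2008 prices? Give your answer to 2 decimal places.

Real gross regional product = Nominal / (GDP deflator/100) = 3458.7 / 1.351 = 2560.10.

R$2,560.10 million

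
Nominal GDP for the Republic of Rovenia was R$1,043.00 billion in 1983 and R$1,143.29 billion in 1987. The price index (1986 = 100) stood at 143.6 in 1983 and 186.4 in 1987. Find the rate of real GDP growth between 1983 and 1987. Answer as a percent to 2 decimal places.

Deflate each year: 1983 → 1043.00/1.436 = 726.32; 1987 → 1143.29/1.864 = 613.35.
So real GDP changed by 613.35/726.32 − 1 = -0.1555, i.e. -15.55%.

-15.55%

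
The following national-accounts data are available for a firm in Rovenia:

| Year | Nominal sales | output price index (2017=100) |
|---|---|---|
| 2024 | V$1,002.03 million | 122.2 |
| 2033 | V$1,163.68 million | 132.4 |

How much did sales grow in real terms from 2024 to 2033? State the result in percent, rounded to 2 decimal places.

Real sales 2024 = 1002.03 / 1.222 = 819.99.
Real sales 2033 = 1163.68 / 1.324 = 878.91.
Real growth = 878.91 / 819.99 − 1 = 0.0719.

7.19%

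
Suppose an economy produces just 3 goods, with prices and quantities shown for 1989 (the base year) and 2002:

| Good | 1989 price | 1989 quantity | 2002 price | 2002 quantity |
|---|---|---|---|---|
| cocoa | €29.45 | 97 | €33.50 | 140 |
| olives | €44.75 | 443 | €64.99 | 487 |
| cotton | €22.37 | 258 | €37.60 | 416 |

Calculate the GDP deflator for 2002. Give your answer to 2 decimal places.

147.58

Nominal GDP 2002 = 33.50·140 + 64.99·487 + 37.60·416 = 51981.73.
Real GDP 2002 (at 1989 prices) = 29.45·140 + 44.75·487 + 22.37·416 = 35222.17.
Deflator = Nominal/Real × 100 = 51981.73/35222.17 × 100 = 147.582.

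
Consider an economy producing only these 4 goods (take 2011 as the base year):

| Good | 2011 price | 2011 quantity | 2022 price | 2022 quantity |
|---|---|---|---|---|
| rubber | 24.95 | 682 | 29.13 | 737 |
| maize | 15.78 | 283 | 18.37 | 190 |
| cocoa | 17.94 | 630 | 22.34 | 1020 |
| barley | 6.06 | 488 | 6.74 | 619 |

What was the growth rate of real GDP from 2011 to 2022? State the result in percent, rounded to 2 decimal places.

21.53%

Real GDP 2011 = Nominal GDP 2011 = 24.95·682 + 15.78·283 + 17.94·630 + 6.06·488 = 35741.12.
Real GDP 2022 (at 2011 prices) = 24.95·737 + 15.78·190 + 17.94·1020 + 6.06·619 = 43436.29.
Real growth = 43436.29/35741.12 − 1 = 0.2153.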